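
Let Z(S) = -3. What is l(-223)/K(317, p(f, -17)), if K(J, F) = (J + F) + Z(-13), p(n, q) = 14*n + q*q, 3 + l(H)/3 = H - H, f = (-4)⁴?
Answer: -9/4187 ≈ -0.0021495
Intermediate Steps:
f = 256
l(H) = -9 (l(H) = -9 + 3*(H - H) = -9 + 3*0 = -9 + 0 = -9)
p(n, q) = q² + 14*n (p(n, q) = 14*n + q² = q² + 14*n)
K(J, F) = -3 + F + J (K(J, F) = (J + F) - 3 = (F + J) - 3 = -3 + F + J)
l(-223)/K(317, p(f, -17)) = -9/(-3 + ((-17)² + 14*256) + 317) = -9/(-3 + (289 + 3584) + 317) = -9/(-3 + 3873 + 317) = -9/4187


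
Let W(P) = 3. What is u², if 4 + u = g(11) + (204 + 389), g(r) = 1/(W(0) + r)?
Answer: 68013009/196 ≈ 3.4701e+5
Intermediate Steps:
g(r) = 1/(3 + r)
u = 8247/14 (u = -4 + (1/(3 + 11) + (204 + 389)) = -4 + (1/14 + 593) = -4 + 8303/14 = 8247/14 ≈ 589.07)
u² = (8247/14)² = 68013009/196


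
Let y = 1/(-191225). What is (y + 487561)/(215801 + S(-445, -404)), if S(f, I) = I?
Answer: 93233852224/41189291325 ≈ 2.2635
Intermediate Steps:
y = -1/191225 ≈ -5.2294e-6
(y + 487561)/(215801 + S(-445, -404)) = (-1/191225 + 487561)/(215801 - 404) = (93233852224/191225)/215397 = (93233852224/191225)*(1/215397) = 93233852224/41189291325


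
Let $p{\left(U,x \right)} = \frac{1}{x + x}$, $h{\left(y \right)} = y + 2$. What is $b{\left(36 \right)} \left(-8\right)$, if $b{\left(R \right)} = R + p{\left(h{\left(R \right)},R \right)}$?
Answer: $- \frac{2593}{9} \approx -288.11$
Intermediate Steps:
$h{\left(y \right)} = 2 + y$
$p{\left(U,x \right)} = \frac{1}{2 x}$
$b{\left(R \right)} = R + \frac{1}{2 R}$
$b{\left(36 \right)} \left(-8\right) = \left(36 + \frac{1}{2 \cdot 36}\right) \left(-8\right) = \left(36 + \frac{1}{2} \cdot \frac{1}{36}\right) \left(-8\right) = \left(36 + \frac{1}{72}\right) \left(-8\right) = \frac{2593}{72} \left(-8\right) = - \frac{2593}{9}$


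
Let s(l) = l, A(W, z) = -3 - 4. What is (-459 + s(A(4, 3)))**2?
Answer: 217156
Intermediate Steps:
A(W, z) = -7
(-459 + s(A(4, 3)))**2 = (-459 - 7)**2 = (-466)**2 = 217156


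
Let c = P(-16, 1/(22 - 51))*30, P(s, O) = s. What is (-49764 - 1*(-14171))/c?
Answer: 35593/480 ≈ 74.152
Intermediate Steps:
c = -480 (c = -16*30 = -480)
(-49764 - 1*(-14171))/c = (-49764 - 1*(-14171))/(-480) = (-49764 + 14171)*(-1/480) = -35593*(-1/480) = 35593/480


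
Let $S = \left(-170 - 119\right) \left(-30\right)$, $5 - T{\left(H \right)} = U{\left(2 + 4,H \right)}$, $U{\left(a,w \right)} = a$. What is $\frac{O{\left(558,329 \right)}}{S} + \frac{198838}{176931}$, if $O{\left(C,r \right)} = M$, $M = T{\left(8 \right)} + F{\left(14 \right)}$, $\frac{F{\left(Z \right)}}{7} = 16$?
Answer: $\frac{581188267}{511330590} \approx 1.1366$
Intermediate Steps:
$T{\left(H \right)} = -1$ ($T{\left(H \right)} = 5 - \left(2 + 4\right) = 5 - 6 = -1$)
$F{\left(Z \right)} = 112$ ($F{\left(Z \right)} = 7 \cdot 16 = 112$)
$M = 111$ ($M = -1 + 112 = 111$)
$S = 8670$ ($S = \left(-289\right) \left(-30\right) = 8670$)
$O{\left(C,r \right)} = 111$
$\frac{O{\left(558,329 \right)}}{S} + \frac{198838}{176931} = \frac{111}{8670} + \frac{198838}{176931} = 111 \cdot \frac{1}{8670} + 198838 \cdot \frac{1}{176931} = \frac{37}{2890} + \frac{198838}{176931} = \frac{581188267}{511330590}$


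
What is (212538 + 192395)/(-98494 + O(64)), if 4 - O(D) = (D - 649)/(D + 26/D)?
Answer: -92729657/22552130 ≈ -4.1118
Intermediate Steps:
O(D) = 4 - (-649 + D)/(D + 26/D) (O(D) = 4 - (D - 649)/(D + 26/D) = 4 - (-649 + D)/(D + 26/D))
(212538 + 192395)/(-98494 + O(64)) = (212538 + 192395)/(-98494 + (104 + 3*64² + 649*64)/(26 + 64²)) = 404933/(-98494 + (104 + 3*4096 + 41536)/(26 + 4096)) = 404933/(-98494 + (104 + 12288 + 41536)/4122) = 404933/(-98494 + (1/4122)*53928) = 404933/(-98494 + 2996/229) = 404933/(-22552130/229) = 404933*(-229/22552130) = -92729657/22552130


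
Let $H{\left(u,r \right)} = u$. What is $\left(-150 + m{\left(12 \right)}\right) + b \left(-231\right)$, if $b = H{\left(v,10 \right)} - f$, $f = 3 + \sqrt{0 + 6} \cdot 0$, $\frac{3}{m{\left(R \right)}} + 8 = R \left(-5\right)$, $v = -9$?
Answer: $\frac{178293}{68} \approx 2622.0$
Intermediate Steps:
$m{\left(R \right)} = \frac{3}{-8 - 5 R}$ ($m{\left(R \right)} = \frac{3}{-8 + R \left(-5\right)} = \frac{3}{-8 - 5 R}$)
$f = 3$ ($f = 3 + \sqrt{6} \cdot 0 = 3 + 0 = 3$)
$b = -12$ ($b = -9 - 3 = -12$)
$\left(-150 + m{\left(12 \right)}\right) + b \left(-231\right) = \left(-150 - \frac{3}{8 + 5 \cdot 12}\right) - -2772 = \left(-150 - \frac{3}{8 + 60}\right) + 2772 = \left(-150 - \frac{3}{68}\right) + 2772 = - \frac{10203}{68} + 2772 = \frac{178293}{68}$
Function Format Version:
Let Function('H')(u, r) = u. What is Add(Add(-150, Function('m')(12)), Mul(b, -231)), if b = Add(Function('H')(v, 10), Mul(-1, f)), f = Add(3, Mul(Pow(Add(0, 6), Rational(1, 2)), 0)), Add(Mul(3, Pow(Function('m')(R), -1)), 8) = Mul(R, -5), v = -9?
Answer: Rational(178293, 68) ≈ 2622.0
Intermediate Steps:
Function('m')(R) = Mul(3, Pow(Add(-8, Mul(-5, R)), -1)) (Function('m')(R) = Mul(3, Pow(Add(-8, Mul(R, -5)), -1)) = Mul(3, Pow(Add(-8, Mul(-5, R)), -1)))
f = 3 (f = Add(3, Mul(Pow(6, Rational(1, 2)), 0)) = Add(3, 0) = 3)
b = -12 (b = Add(-9, Mul(-1, 3)) = Add(-9, -3) = -12)
Add(Add(-150, Function('m')(12)), Mul(b, -231)) = Add(Add(-150, Mul(-3, Pow(Add(8, Mul(5, 12)), -1))), Mul(-12, -231)) = Add(Add(-150, Mul(-3, Pow(Add(8, 60), -1))), 2772) = Add(Add(-150, Mul(-3, Pow(68, -1))), 2772) = Add(Add(-150, Mul(-3, Rational(1, 68))), 2772) = Add(Add(-150, Rational(-3, 68)), 2772) = Add(Rational(-10203, 68), 2772) = Rational(178293, 68)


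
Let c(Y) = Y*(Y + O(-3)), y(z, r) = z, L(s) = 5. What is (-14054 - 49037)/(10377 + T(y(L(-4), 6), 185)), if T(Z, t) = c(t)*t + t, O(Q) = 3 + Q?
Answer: -63091/6342187 ≈ -0.0099478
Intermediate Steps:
c(Y) = Y² (c(Y) = Y*(Y + (3 - 3)) = Y*(Y + 0) = Y*Y = Y²)
T(Z, t) = t + t³ (T(Z, t) = t²*t + t = t³ + t = t + t³)
(-14054 - 49037)/(10377 + T(y(L(-4), 6), 185)) = (-14054 - 49037)/(10377 + (185 + 185³)) = -63091/(10377 + (185 + 6331625)) = -63091/(10377 + 6331810) = -63091/6342187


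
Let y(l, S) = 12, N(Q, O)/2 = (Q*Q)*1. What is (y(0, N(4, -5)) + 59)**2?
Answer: 5041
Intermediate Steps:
N(Q, O) = 2*Q**2 (N(Q, O) = 2*((Q*Q)*1) = 2*(Q**2*1) = 2*Q**2)
(y(0, N(4, -5)) + 59)**2 = (12 + 59)**2 = 71**2 = 5041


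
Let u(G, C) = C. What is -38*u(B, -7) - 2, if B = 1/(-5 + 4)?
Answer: 264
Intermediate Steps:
B = -1 (B = 1/(-1) = -1)
-38*u(B, -7) - 2 = -38*(-7) - 2 = 266 - 2 = 264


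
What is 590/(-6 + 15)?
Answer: 590/9 ≈ 65.556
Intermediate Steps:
590/(-6 + 15) = 590/9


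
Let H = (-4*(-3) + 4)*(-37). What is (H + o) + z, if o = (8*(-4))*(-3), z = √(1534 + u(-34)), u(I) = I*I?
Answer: -496 + √2690 ≈ -444.13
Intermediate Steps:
u(I) = I²
z = √2690 (z = √(1534 + (-34)²) = √(1534 + 1156) = √2690 ≈ 51.865)
H = -592 (H = (12 + 4)*(-37) = 16*(-37) = -592)
o = 96 (o = -32*(-3) = 96)
(H + o) + z = (-592 + 96) + √2690 = -496 + √2690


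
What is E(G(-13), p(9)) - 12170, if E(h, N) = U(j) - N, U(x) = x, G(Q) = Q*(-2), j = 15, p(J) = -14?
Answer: -12141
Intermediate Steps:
G(Q) = -2*Q
E(h, N) = 15 - N
E(G(-13), p(9)) - 12170 = (15 - 1*(-14)) - 12170 = (15 + 14) - 12170 = 29 - 12170 = -12141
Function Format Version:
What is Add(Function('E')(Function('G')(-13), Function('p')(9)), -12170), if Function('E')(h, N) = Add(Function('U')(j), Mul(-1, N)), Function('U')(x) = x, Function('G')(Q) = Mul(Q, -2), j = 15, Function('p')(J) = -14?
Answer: -12141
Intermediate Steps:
Function('G')(Q) = Mul(-2, Q)
Function('E')(h, N) = Add(15, Mul(-1, N))
Add(Function('E')(Function('G')(-13), Function('p')(9)), -12170) = Add(Add(15, Mul(-1, -14)), -12170) = Add(Add(15, 14), -12170) = Add(29, -12170) = -12141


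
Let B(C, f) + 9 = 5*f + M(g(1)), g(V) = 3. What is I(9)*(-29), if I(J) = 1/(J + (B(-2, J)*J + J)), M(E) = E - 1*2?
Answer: -29/351 ≈ -0.082621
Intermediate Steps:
M(E) = -2 + E (M(E) = E - 2 = -2 + E)
B(C, f) = -8 + 5*f (B(C, f) = -9 + (5*f + (-2 + 3)) = -9 + (5*f + 1) = -9 + (1 + 5*f) = -8 + 5*f)
I(J) = 1/(2*J + J*(-8 + 5*J)) (I(J) = 1/(J + ((-8 + 5*J)*J + J)) = 1/(J + (J*(-8 + 5*J) + J)) = 1/(J + (J + J*(-8 + 5*J))) = 1/(2*J + J*(-8 + 5*J)))
I(9)*(-29) = (1/(9*(-6 + 5*9)))*(-29) = (1/(9*(-6 + 45)))*(-29) = ((1/9)/39)*(-29) = ((1/9)*(1/39))*(-29) = (1/351)*(-29) = -29/351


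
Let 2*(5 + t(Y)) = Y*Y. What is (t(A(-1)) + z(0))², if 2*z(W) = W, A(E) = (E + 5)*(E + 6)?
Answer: 38025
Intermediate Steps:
A(E) = (5 + E)*(6 + E)
t(Y) = -5 + Y²/2 (t(Y) = -5 + (Y*Y)/2 = -5 + Y²/2)
z(W) = W/2
(t(A(-1)) + z(0))² = ((-5 + (30 + (-1)² + 11*(-1))²/2) + (½)*0)² = ((-5 + (30 + 1 - 11)²/2) + 0)² = ((-5 + (½)*20²) + 0)² = ((-5 + (½)*400) + 0)² = ((-5 + 200) + 0)² = (195 + 0)² = 195² = 38025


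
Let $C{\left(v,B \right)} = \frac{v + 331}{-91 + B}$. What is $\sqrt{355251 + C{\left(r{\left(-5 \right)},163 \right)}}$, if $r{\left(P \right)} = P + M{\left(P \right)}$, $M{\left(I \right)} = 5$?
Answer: $\frac{\sqrt{51156806}}{12} \approx 596.03$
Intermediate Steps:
$r{\left(P \right)} = 5 + P$ ($r{\left(P \right)} = P + 5 = 5 + P$)
$C{\left(v,B \right)} = \frac{331 + v}{-91 + B}$
$\sqrt{355251 + C{\left(r{\left(-5 \right)},163 \right)}} = \sqrt{355251 + \frac{331 + \left(5 - 5\right)}{-91 + 163}} = \sqrt{355251 + \frac{331 + 0}{72}} = \sqrt{355251 + \frac{1}{72} \cdot 331} = \sqrt{355251 + \frac{331}{72}} = \sqrt{\frac{25578403}{72}} = \frac{\sqrt{51156806}}{12}$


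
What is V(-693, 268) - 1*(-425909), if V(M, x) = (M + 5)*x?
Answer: 241525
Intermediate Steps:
V(M, x) = x*(5 + M) (V(M, x) = (5 + M)*x = x*(5 + M))
V(-693, 268) - 1*(-425909) = 268*(5 - 693) - 1*(-425909) = 268*(-688) + 425909 = -184384 + 425909 = 241525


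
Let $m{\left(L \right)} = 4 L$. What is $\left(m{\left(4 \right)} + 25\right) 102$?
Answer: $4182$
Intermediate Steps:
$\left(m{\left(4 \right)} + 25\right) 102 = \left(4 \cdot 4 + 25\right) 102 = \left(16 + 25\right) 102 = 41 \cdot 102 = 4182$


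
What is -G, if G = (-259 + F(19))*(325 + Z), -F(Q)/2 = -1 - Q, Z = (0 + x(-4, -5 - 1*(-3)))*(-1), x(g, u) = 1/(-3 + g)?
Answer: 498444/7 ≈ 71206.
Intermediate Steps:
Z = ⅐ (Z = (0 + 1/(-3 - 4))*(-1) = (0 + 1/(-7))*(-1) = (0 - ⅐)*(-1) = -⅐*(-1) = ⅐ ≈ 0.14286)
F(Q) = 2 + 2*Q (F(Q) = -2*(-1 - Q) = 2 + 2*Q)
G = -498444/7 (G = (-259 + (2 + 2*19))*(325 + ⅐) = (-259 + (2 + 38))*(2276/7) = (-259 + 40)*(2276/7) = -219*2276/7 = -498444/7 ≈ -71206.)
-G = -1*(-498444/7) = 498444/7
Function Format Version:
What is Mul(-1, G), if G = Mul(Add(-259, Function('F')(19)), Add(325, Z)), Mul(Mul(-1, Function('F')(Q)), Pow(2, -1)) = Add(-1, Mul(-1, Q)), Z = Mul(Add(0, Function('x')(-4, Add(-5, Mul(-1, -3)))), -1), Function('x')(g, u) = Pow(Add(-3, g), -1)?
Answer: Rational(498444, 7) ≈ 71206.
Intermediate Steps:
Z = Rational(1, 7) (Z = Mul(Add(0, Pow(Add(-3, -4), -1)), -1) = Mul(Add(0, Pow(-7, -1)), -1) = Mul(Add(0, Rational(-1, 7)), -1) = Mul(Rational(-1, 7), -1) = Rational(1, 7) ≈ 0.14286)
Function('F')(Q) = Add(2, Mul(2, Q)) (Function('F')(Q) = Mul(-2, Add(-1, Mul(-1, Q))) = Add(2, Mul(2, Q)))
G = Rational(-498444, 7) (G = Mul(Add(-259, Add(2, Mul(2, 19))), Add(325, Rational(1, 7))) = Mul(Add(-259, Add(2, 38)), Rational(2276, 7)) = Mul(Add(-259, 40), Rational(2276, 7)) = Mul(-219, Rational(2276, 7)) = Rational(-498444, 7) ≈ -71206.)
Mul(-1, G) = Mul(-1, Rational(-498444, 7)) = Rational(498444, 7)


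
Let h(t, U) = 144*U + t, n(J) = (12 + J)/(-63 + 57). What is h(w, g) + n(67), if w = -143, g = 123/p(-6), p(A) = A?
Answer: -18649/6 ≈ -3108.2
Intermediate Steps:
g = -41/2 (g = 123/(-6) = 123*(-⅙) = -41/2 ≈ -20.500)
n(J) = -2 - J/6 (n(J) = (12 + J)/(-6) = (12 + J)*(-⅙) = -2 - J/6)
h(t, U) = t + 144*U
h(w, g) + n(67) = (-143 + 144*(-41/2)) + (-2 - ⅙*67) = (-143 - 2952) + (-2 - 67/6) = -3095 - 79/6 = -18649/6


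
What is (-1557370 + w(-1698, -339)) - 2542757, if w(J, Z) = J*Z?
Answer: -3524505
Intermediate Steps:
(-1557370 + w(-1698, -339)) - 2542757 = (-1557370 - 1698*(-339)) - 2542757 = (-1557370 + 575622) - 2542757 = -981748 - 2542757 = -3524505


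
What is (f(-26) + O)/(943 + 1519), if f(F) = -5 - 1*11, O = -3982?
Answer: -1999/1231 ≈ -1.6239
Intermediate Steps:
f(F) = -16 (f(F) = -5 - 11 = -16)
(f(-26) + O)/(943 + 1519) = (-16 - 3982)/(943 + 1519) = -3998/2462 = -3998*1/2462 = -1999/1231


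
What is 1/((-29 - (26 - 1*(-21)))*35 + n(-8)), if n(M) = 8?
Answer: -1/2652 ≈ -0.00037707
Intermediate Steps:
1/((-29 - (26 - 1*(-21)))*35 + n(-8)) = 1/((-29 - (26 - 1*(-21)))*35 + 8) = 1/((-29 - (26 + 21))*35 + 8) = 1/((-29 - 1*47)*35 + 8) = 1/((-29 - 47)*35 + 8) = 1/(-76*35 + 8) = 1/(-2660 + 8) = 1/(-2652) = -1/2652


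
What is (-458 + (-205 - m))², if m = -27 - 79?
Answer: 310249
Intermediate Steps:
m = -106
(-458 + (-205 - m))² = (-458 + (-205 - 1*(-106)))² = (-458 + (-205 + 106))² = (-458 - 99)² = (-557)² = 310249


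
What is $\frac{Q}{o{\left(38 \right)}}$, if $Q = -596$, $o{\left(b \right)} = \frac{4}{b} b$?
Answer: $-149$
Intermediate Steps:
$o{\left(b \right)} = 4$
$\frac{Q}{o{\left(38 \right)}} = - \frac{596}{4} = \left(-596\right) \frac{1}{4} = -149$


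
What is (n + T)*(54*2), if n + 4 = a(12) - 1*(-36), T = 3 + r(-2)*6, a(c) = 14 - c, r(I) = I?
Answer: 2700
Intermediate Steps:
T = -9 (T = 3 - 2*6 = 3 - 12 = -9)
n = 34 (n = -4 + ((14 - 1*12) - 1*(-36)) = -4 + ((14 - 12) + 36) = -4 + (2 + 36) = -4 + 38 = 34)
(n + T)*(54*2) = (34 - 9)*(54*2) = 25*108 = 2700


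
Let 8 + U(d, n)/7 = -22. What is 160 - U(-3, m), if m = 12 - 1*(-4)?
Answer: 370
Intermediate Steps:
m = 16 (m = 12 + 4 = 16)
U(d, n) = -210 (U(d, n) = -56 + 7*(-22) = -56 - 154 = -210)
160 - U(-3, m) = 160 - 1*(-210) = 160 + 210 = 370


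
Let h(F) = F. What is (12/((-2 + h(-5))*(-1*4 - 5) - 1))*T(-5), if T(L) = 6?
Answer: 36/31 ≈ 1.1613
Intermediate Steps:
(12/((-2 + h(-5))*(-1*4 - 5) - 1))*T(-5) = (12/((-2 - 5)*(-1*4 - 5) - 1))*6 = (12/(-7*(-4 - 5) - 1))*6 = (12/(-7*(-9) - 1))*6 = (12/(63 - 1))*6 = (12/62)*6 = (12*(1/62))*6 = (6/31)*6 = 36/31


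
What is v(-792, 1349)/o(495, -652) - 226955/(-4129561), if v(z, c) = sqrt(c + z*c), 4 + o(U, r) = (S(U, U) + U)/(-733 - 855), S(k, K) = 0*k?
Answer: 226955/4129561 - 1588*I*sqrt(1067059)/6847 ≈ 0.054959 - 239.58*I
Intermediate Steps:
S(k, K) = 0
o(U, r) = -4 - U/1588 (o(U, r) = -4 + (0 + U)/(-733 - 855) = -4 + U/(-1588) = -4 + U*(-1/1588) = -4 - U/1588)
v(z, c) = sqrt(c + c*z)
v(-792, 1349)/o(495, -652) - 226955/(-4129561) = sqrt(1349*(1 - 792))/(-4 - 1/1588*495) - 226955/(-4129561) = sqrt(1349*(-791))/(-4 - 495/1588) - 226955*(-1/4129561) = sqrt(-1067059)/(-6847/1588) + 226955/4129561 = (I*sqrt(1067059))*(-1588/6847) + 226955/4129561 = -1588*I*sqrt(1067059)/6847 + 226955/4129561 = 226955/4129561 - 1588*I*sqrt(1067059)/6847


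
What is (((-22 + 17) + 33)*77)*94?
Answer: 202664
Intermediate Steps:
(((-22 + 17) + 33)*77)*94 = ((-5 + 33)*77)*94 = (28*77)*94 = 2156*94 = 202664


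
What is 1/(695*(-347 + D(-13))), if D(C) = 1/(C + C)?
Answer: -26/6270985 ≈ -4.1461e-6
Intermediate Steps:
D(C) = 1/(2*C)
1/(695*(-347 + D(-13))) = 1/(695*(-347 + (1/2)/(-13))) = 1/(695*(-347 + (1/2)*(-1/13))) = 1/(695*(-347 - 1/26)) = 1/(695*(-9023/26)) = (1/695)*(-26/9023) = -26/6270985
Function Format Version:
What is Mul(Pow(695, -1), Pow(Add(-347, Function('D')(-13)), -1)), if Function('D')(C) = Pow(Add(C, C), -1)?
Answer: Rational(-26, 6270985) ≈ -4.1461e-6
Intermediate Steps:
Function('D')(C) = Mul(Rational(1, 2), Pow(C, -1)) (Function('D')(C) = Pow(Mul(2, C), -1) = Mul(Rational(1, 2), Pow(C, -1)))
Mul(Pow(695, -1), Pow(Add(-347, Function('D')(-13)), -1)) = Mul(Pow(695, -1), Pow(Add(-347, Mul(Rational(1, 2), Pow(-13, -1))), -1)) = Mul(Rational(1, 695), Pow(Add(-347, Mul(Rational(1, 2), Rational(-1, 13))), -1)) = Mul(Rational(1, 695), Pow(Add(-347, Rational(-1, 26)), -1)) = Mul(Rational(1, 695), Pow(Rational(-9023, 26), -1)) = Mul(Rational(1, 695), Rational(-26, 9023)) = Rational(-26, 6270985)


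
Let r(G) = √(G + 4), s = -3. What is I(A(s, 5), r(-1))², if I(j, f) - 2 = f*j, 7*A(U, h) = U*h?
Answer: 871/49 - 60*√3/7 ≈ 2.9294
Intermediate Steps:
A(U, h) = U*h/7 (A(U, h) = (U*h)/7 = U*h/7)
r(G) = √(4 + G)
I(j, f) = 2 + f*j
I(A(s, 5), r(-1))² = (2 + √(4 - 1)*((⅐)*(-3)*5))² = (2 + √3*(-15/7))² = (2 - 15*√3/7)²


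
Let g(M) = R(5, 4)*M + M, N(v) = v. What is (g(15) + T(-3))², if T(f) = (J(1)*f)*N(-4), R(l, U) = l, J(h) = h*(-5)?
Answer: 900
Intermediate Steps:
J(h) = -5*h
g(M) = 6*M (g(M) = 5*M + M = 6*M)
T(f) = 20*f (T(f) = ((-5*1)*f)*(-4) = -5*f*(-4) = 20*f)
(g(15) + T(-3))² = (6*15 + 20*(-3))² = (90 - 60)² = 30² = 900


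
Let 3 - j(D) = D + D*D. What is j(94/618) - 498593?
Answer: -47605888522/95481 ≈ -4.9859e+5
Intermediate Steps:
j(D) = 3 - D - D**2 (j(D) = 3 - (D + D*D) = 3 - (D + D**2) = 3 + (-D - D**2) = 3 - D - D**2)
j(94/618) - 498593 = (3 - 94/618 - (94/618)**2) - 498593 = (3 - 94/618 - (94*(1/618))**2) - 498593 = (3 - 1*47/309 - (47/309)**2) - 498593 = (3 - 47/309 - 1*2209/95481) - 498593 = (3 - 47/309 - 2209/95481) - 498593 = 269711/95481 - 498593 = -47605888522/95481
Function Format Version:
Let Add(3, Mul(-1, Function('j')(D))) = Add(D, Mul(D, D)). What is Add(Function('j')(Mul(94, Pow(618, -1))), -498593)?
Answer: Rational(-47605888522, 95481) ≈ -4.9859e+5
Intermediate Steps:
Function('j')(D) = Add(3, Mul(-1, D), Mul(-1, Pow(D, 2))) (Function('j')(D) = Add(3, Mul(-1, Add(D, Mul(D, D)))) = Add(3, Mul(-1, Add(D, Pow(D, 2)))) = Add(3, Add(Mul(-1, D), Mul(-1, Pow(D, 2)))) = Add(3, Mul(-1, D), Mul(-1, Pow(D, 2))))
Add(Function('j')(Mul(94, Pow(618, -1))), -498593) = Add(Add(3, Mul(-1, Mul(94, Pow(618, -1))), Mul(-1, Pow(Mul(94, Pow(618, -1)), 2))), -498593) = Add(Add(3, Mul(-1, Mul(94, Rational(1, 618))), Mul(-1, Pow(Mul(94, Rational(1, 618)), 2))), -498593) = Add(Add(3, Mul(-1, Rational(47, 309)), Mul(-1, Pow(Rational(47, 309), 2))), -498593) = Add(Add(3, Rational(-47, 309), Mul(-1, Rational(2209, 95481))), -498593) = Add(Add(3, Rational(-47, 309), Rational(-2209, 95481)), -498593) = Add(Rational(269711, 95481), -498593) = Rational(-47605888522, 95481)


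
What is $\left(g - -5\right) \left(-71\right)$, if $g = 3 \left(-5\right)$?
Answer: $710$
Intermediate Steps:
$g = -15$
$\left(g - -5\right) \left(-71\right) = \left(-15 - -5\right) \left(-71\right) = \left(-15 + 5\right) \left(-71\right) = \left(-10\right) \left(-71\right) = 710$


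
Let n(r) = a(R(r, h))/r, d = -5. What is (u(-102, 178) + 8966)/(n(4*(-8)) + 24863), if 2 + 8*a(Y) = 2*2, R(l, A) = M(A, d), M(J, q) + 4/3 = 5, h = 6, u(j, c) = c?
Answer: 130048/353607 ≈ 0.36778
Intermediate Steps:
M(J, q) = 11/3 (M(J, q) = -4/3 + 5 = 11/3)
R(l, A) = 11/3
a(Y) = 1/4 (a(Y) = -1/4 + (2*2)/8 = -1/4 + (1/8)*4 = -1/4 + 1/2 = 1/4)
n(r) = 1/(4*r)
(u(-102, 178) + 8966)/(n(4*(-8)) + 24863) = (178 + 8966)/(1/(4*((4*(-8)))) + 24863) = 9144/((1/4)/(-32) + 24863) = 9144/((1/4)*(-1/32) + 24863) = 9144/(-1/128 + 24863) = 9144/(3182463/128) = 9144*(128/3182463) = 130048/353607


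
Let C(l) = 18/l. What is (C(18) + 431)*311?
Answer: 134352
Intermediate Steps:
(C(18) + 431)*311 = (18/18 + 431)*311 = (18*(1/18) + 431)*311 = (1 + 431)*311 = 432*311 = 134352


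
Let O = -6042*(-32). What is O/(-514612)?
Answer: -48336/128653 ≈ -0.37571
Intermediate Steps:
O = 193344
O/(-514612) = 193344/(-514612) = 193344*(-1/514612) = -48336/128653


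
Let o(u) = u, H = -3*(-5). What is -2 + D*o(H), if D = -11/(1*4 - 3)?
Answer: -167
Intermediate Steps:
H = 15
D = -11 (D = -11/(4 - 3) = -11/1 = -11*1 = -11)
-2 + D*o(H) = -2 - 11*15 = -2 - 165 = -167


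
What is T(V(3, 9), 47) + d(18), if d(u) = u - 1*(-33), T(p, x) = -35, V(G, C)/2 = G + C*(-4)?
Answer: 16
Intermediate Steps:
V(G, C) = -8*C + 2*G (V(G, C) = 2*(G + C*(-4)) = 2*(G - 4*C) = -8*C + 2*G)
d(u) = 33 + u (d(u) = u + 33 = 33 + u)
T(V(3, 9), 47) + d(18) = -35 + (33 + 18) = -35 + 51 = 16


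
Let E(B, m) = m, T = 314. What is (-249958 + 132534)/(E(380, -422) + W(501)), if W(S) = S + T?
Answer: -117424/393 ≈ -298.79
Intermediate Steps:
W(S) = 314 + S (W(S) = S + 314 = 314 + S)
(-249958 + 132534)/(E(380, -422) + W(501)) = (-249958 + 132534)/(-422 + (314 + 501)) = -117424/(-422 + 815) = -117424/393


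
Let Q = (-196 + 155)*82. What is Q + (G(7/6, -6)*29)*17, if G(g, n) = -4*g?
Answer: -16988/3 ≈ -5662.7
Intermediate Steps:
Q = -3362 (Q = -41*82 = -3362)
Q + (G(7/6, -6)*29)*17 = -3362 + (-28/6*29)*17 = -3362 + (-4*7/6*29)*17 = -3362 - 14/3*29*17 = -3362 - 406/3*17 = -3362 - 6902/3 = -16988/3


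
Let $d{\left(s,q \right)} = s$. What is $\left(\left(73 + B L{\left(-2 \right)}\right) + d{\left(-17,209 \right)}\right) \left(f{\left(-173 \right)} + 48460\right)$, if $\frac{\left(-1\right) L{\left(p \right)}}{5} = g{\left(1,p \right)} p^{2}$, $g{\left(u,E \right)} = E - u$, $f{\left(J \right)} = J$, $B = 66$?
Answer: $193920592$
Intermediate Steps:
$L{\left(p \right)} = - 5 p^{2} \left(-1 + p\right)$ ($L{\left(p \right)} = - 5 \left(p - 1\right) p^{2} = - 5 \left(-1 + p\right) p^{2} = - 5 p^{2} \left(-1 + p\right)$)
$\left(\left(73 + B L{\left(-2 \right)}\right) + d{\left(-17,209 \right)}\right) \left(f{\left(-173 \right)} + 48460\right) = \left(\left(73 + 66 \cdot 5 \left(-2\right)^{2} \left(1 - -2\right)\right) - 17\right) \left(-173 + 48460\right) = \left(\left(73 + 66 \cdot 5 \cdot 4 \left(1 + 2\right)\right) - 17\right) 48287 = \left(\left(73 + 66 \cdot 5 \cdot 4 \cdot 3\right) - 17\right) 48287 = \left(\left(73 + 66 \cdot 60\right) - 17\right) 48287 = \left(\left(73 + 3960\right) - 17\right) 48287 = \left(4033 - 17\right) 48287 = 4016 \cdot 48287 = 193920592$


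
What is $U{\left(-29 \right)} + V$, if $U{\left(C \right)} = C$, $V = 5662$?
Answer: $5633$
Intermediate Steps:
$U{\left(-29 \right)} + V = -29 + 5662 = 5633$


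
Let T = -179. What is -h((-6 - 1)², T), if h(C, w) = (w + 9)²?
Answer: -28900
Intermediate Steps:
h(C, w) = (9 + w)²
-h((-6 - 1)², T) = -(9 - 179)² = -1*(-170)² = -1*28900 = -28900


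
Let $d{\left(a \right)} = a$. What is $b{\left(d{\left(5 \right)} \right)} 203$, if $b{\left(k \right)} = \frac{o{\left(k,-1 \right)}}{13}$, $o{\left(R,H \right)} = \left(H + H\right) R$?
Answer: $- \frac{2030}{13} \approx -156.15$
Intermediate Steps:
$o{\left(R,H \right)} = 2 H R$
$b{\left(k \right)} = - \frac{2 k}{13}$ ($b{\left(k \right)} = \frac{2 \left(-1\right) k}{13} = - 2 k \frac{1}{13} = - \frac{2 k}{13}$)
$b{\left(d{\left(5 \right)} \right)} 203 = \left(- \frac{2}{13}\right) 5 \cdot 203 = \left(- \frac{10}{13}\right) 203 = - \frac{2030}{13}$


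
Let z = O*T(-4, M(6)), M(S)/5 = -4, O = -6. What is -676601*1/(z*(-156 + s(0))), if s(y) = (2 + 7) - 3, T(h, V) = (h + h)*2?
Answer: 676601/14400 ≈ 46.986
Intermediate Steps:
M(S) = -20 (M(S) = 5*(-4) = -20)
T(h, V) = 4*h (T(h, V) = (2*h)*2 = 4*h)
s(y) = 6 (s(y) = 9 - 3 = 6)
z = 96 (z = -24*(-4) = -6*(-16) = 96)
-676601*1/(z*(-156 + s(0))) = -676601*1/(96*(-156 + 6)) = -676601/((-150*96)) = -676601/(-14400) = -676601*(-1/14400) = 676601/14400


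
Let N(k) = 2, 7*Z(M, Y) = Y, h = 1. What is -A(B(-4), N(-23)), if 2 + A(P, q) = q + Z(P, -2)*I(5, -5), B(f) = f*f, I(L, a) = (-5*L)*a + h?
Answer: 36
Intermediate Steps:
Z(M, Y) = Y/7
I(L, a) = 1 - 5*L*a (I(L, a) = (-5*L)*a + 1 = -5*L*a + 1 = 1 - 5*L*a)
B(f) = f²
A(P, q) = -38 + q (A(P, q) = -2 + (q + ((⅐)*(-2))*(1 - 5*5*(-5))) = -2 + (q - 2*(1 + 125)/7) = -2 + (q - 2/7*126) = -2 + (q - 36) = -2 + (-36 + q) = -38 + q)
-A(B(-4), N(-23)) = -(-38 + 2) = -1*(-36) = 36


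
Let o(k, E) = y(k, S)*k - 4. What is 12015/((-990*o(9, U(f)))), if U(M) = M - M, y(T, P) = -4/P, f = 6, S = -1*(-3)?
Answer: 267/352 ≈ 0.75852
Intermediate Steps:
S = 3
U(M) = 0
o(k, E) = -4 - 4*k/3 (o(k, E) = (-4/3)*k - 4 = (-4*⅓)*k - 4 = -4*k/3 - 4 = -4 - 4*k/3)
12015/((-990*o(9, U(f)))) = 12015/((-990*(-4 - 4/3*9))) = 12015/((-990*(-4 - 12))) = 12015/((-990*(-16))) = 12015/15840 = 12015*(1/15840) = 267/352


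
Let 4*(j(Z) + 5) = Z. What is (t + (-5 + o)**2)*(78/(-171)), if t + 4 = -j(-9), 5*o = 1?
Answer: -34177/2850 ≈ -11.992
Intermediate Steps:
o = 1/5 (o = (1/5)*1 = 1/5 ≈ 0.20000)
j(Z) = -5 + Z/4
t = 13/4 (t = -4 - (-5 + (1/4)*(-9)) = -4 - (-5 - 9/4) = -4 - 1*(-29/4) = -4 + 29/4 = 13/4 ≈ 3.2500)
(t + (-5 + o)**2)*(78/(-171)) = (13/4 + (-5 + 1/5)**2)*(78/(-171)) = (13/4 + (-24/5)**2)*(78*(-1/171)) = (13/4 + 576/25)*(-26/57) = (2629/100)*(-26/57) = -34177/2850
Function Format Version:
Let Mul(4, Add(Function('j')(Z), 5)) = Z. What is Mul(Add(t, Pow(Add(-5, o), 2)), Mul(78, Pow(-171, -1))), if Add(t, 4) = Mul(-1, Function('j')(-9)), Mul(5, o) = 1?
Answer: Rational(-34177, 2850) ≈ -11.992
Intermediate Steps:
o = Rational(1, 5) (o = Mul(Rational(1, 5), 1) = Rational(1, 5) ≈ 0.20000)
Function('j')(Z) = Add(-5, Mul(Rational(1, 4), Z))
t = Rational(13, 4) (t = Add(-4, Mul(-1, Add(-5, Mul(Rational(1, 4), -9)))) = Add(-4, Mul(-1, Add(-5, Rational(-9, 4)))) = Add(-4, Mul(-1, Rational(-29, 4))) = Add(-4, Rational(29, 4)) = Rational(13, 4) ≈ 3.2500)
Mul(Add(t, Pow(Add(-5, o), 2)), Mul(78, Pow(-171, -1))) = Mul(Add(Rational(13, 4), Pow(Add(-5, Rational(1, 5)), 2)), Mul(78, Pow(-171, -1))) = Mul(Add(Rational(13, 4), Pow(Rational(-24, 5), 2)), Mul(78, Rational(-1, 171))) = Mul(Add(Rational(13, 4), Rational(576, 25)), Rational(-26, 57)) = Mul(Rational(2629, 100), Rational(-26, 57)) = Rational(-34177, 2850)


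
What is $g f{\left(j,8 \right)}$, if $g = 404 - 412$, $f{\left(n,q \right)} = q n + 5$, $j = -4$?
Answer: $216$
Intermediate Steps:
$f{\left(n,q \right)} = 5 + n q$ ($f{\left(n,q \right)} = n q + 5 = 5 + n q$)
$g = -8$
$g f{\left(j,8 \right)} = - 8 \left(5 - 32\right) = \left(-8\right) \left(-27\right) = 216$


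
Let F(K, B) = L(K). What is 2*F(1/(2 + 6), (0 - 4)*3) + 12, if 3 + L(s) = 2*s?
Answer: 13/2 ≈ 6.5000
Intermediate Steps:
L(s) = -3 + 2*s
F(K, B) = -3 + 2*K
2*F(1/(2 + 6), (0 - 4)*3) + 12 = 2*(-3 + 2/(2 + 6)) + 12 = 2*(-3 + 2/8) + 12 = 2*(-3 + 2*(1/8)) + 12 = 2*(-3 + 1/4) + 12 = 2*(-11/4) + 12 = -11/2 + 12 = 13/2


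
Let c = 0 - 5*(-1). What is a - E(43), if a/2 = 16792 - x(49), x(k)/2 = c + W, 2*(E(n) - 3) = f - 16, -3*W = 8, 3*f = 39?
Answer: 201439/6 ≈ 33573.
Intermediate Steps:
f = 13 (f = (⅓)*39 = 13)
W = -8/3 (W = -⅓*8 = -8/3 ≈ -2.6667)
E(n) = 3/2 (E(n) = 3 + (13 - 16)/2 = 3 + (½)*(-3) = 3 - 3/2 = 3/2)
c = 5 (c = 0 + 5 = 5)
x(k) = 14/3 (x(k) = 2*(5 - 8/3) = 2*(7/3) = 14/3)
a = 100724/3 (a = 2*(16792 - 1*14/3) = 2*(16792 - 14/3) = 2*(50362/3) = 100724/3 ≈ 33575.)
a - E(43) = 100724/3 - 1*3/2 = 100724/3 - 3/2 = 201439/6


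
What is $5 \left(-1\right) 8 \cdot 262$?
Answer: $-10480$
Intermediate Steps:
$5 \left(-1\right) 8 \cdot 262 = \left(-5\right) 8 \cdot 262 = \left(-40\right) 262 = -10480$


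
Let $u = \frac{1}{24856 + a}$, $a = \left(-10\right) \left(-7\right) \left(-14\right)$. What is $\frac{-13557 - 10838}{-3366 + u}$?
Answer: $\frac{16641572}{2296189} \approx 7.2475$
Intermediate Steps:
$a = -980$ ($a = 70 \left(-14\right) = -980$)
$u = \frac{1}{23876}$ ($u = \frac{1}{24856 - 980} = \frac{1}{23876} \approx 4.1883 \cdot 10^{-5}$)
$\frac{-13557 - 10838}{-3366 + u} = \frac{-13557 - 10838}{-3366 + \frac{1}{23876}} = - \frac{24395}{- \frac{80366615}{23876}} = \left(-24395\right) \left(- \frac{23876}{80366615}\right) = \frac{16641572}{2296189}$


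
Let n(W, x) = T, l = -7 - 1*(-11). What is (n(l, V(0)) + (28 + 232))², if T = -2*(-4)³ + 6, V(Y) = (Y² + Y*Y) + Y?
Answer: 155236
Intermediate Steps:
l = 4 (l = -7 + 11 = 4)
V(Y) = Y + 2*Y² (V(Y) = (Y² + Y²) + Y = 2*Y² + Y = Y + 2*Y²)
T = 134 (T = -2*(-64) + 6 = 128 + 6 = 134)
n(W, x) = 134
(n(l, V(0)) + (28 + 232))² = (134 + (28 + 232))² = (134 + 260)² = 394² = 155236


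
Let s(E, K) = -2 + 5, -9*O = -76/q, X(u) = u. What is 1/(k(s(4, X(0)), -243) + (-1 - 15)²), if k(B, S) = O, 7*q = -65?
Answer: 585/149228 ≈ 0.0039202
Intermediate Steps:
q = -65/7 (q = (⅐)*(-65) = -65/7 ≈ -9.2857)
O = -532/585 (O = -(-76)/(9*(-65/7)) = -(-76)*(-7)/(9*65) = -⅑*532/65 = -532/585 ≈ -0.90940)
s(E, K) = 3
k(B, S) = -532/585
1/(k(s(4, X(0)), -243) + (-1 - 15)²) = 1/(-532/585 + (-1 - 15)²) = 1/(-532/585 + (-16)²) = 1/(-532/585 + 256) = 1/(149228/585) = 585/149228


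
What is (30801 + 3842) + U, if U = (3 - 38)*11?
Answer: 34258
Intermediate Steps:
U = -385 (U = -35*11 = -385)
(30801 + 3842) + U = (30801 + 3842) - 385 = 34643 - 385 = 34258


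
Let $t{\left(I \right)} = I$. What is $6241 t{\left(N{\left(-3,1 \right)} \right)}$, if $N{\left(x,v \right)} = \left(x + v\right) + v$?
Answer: $-6241$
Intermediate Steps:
$N{\left(x,v \right)} = x + 2 v$ ($N{\left(x,v \right)} = \left(v + x\right) + v = x + 2 v$)
$6241 t{\left(N{\left(-3,1 \right)} \right)} = 6241 \left(-3 + 2 \cdot 1\right) = 6241 \left(-3 + 2\right) = 6241 \left(-1\right) = -6241$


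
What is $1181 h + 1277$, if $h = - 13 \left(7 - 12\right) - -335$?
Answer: $473677$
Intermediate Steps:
$h = 400$ ($h = - 13 \left(7 - 12\right) + 335 = \left(-13\right) \left(-5\right) + 335 = 65 + 335 = 400$)
$1181 h + 1277 = 1181 \cdot 400 + 1277 = 472400 + 1277 = 473677$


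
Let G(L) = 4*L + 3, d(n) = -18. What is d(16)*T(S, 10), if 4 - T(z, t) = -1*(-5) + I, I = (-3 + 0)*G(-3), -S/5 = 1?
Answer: 504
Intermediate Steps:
S = -5 (S = -5*1 = -5)
G(L) = 3 + 4*L
I = 27 (I = (-3 + 0)*(3 + 4*(-3)) = -3*(3 - 12) = -3*(-9) = 27)
T(z, t) = -28 (T(z, t) = 4 - (-1*(-5) + 27) = 4 - (5 + 27) = 4 - 1*32 = 4 - 32 = -28)
d(16)*T(S, 10) = -18*(-28) = 504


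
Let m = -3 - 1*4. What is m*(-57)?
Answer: 399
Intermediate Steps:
m = -7 (m = -3 - 4 = -7)
m*(-57) = -7*(-57) = 399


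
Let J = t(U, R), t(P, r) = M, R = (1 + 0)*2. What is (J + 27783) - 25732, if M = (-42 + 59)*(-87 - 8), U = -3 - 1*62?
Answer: 436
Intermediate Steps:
R = 2 (R = 1*2 = 2)
U = -65 (U = -3 - 62 = -65)
M = -1615 (M = 17*(-95) = -1615)
t(P, r) = -1615
J = -1615
(J + 27783) - 25732 = (-1615 + 27783) - 25732 = 26168 - 25732 = 436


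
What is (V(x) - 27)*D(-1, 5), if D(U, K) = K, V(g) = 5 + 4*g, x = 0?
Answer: -110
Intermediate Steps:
(V(x) - 27)*D(-1, 5) = ((5 + 4*0) - 27)*5 = ((5 + 0) - 27)*5 = (5 - 27)*5 = -22*5 = -110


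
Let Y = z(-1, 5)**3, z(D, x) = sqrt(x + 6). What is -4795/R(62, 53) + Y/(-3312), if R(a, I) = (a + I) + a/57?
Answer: -273315/6617 - 11*sqrt(11)/3312 ≈ -41.316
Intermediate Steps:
z(D, x) = sqrt(6 + x)
R(a, I) = I + 58*a/57 (R(a, I) = (I + a) + a*(1/57) = (I + a) + a/57 = I + 58*a/57)
Y = 11*sqrt(11) (Y = (sqrt(6 + 5))**3 = (sqrt(11))**3 = 11*sqrt(11) ≈ 36.483)
-4795/R(62, 53) + Y/(-3312) = -4795/(53 + (58/57)*62) + (11*sqrt(11))/(-3312) = -4795/(53 + 3596/57) + (11*sqrt(11))*(-1/3312) = -4795/6617/57 - 11*sqrt(11)/3312 = -4795*57/6617 - 11*sqrt(11)/3312 = -273315/6617 - 11*sqrt(11)/3312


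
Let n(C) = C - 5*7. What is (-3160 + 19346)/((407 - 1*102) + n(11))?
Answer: 16186/281 ≈ 57.601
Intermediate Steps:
n(C) = -35 + C (n(C) = C - 1*35 = C - 35 = -35 + C)
(-3160 + 19346)/((407 - 1*102) + n(11)) = (-3160 + 19346)/((407 - 1*102) + (-35 + 11)) = 16186/((407 - 102) - 24) = 16186/(305 - 24) = 16186/281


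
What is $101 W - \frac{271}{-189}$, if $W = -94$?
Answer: $- \frac{1794095}{189} \approx -9492.6$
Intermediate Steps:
$101 W - \frac{271}{-189} = 101 \left(-94\right) - \frac{271}{-189} = -9494 - - \frac{271}{189} = -9494 + \frac{271}{189} = - \frac{1794095}{189}$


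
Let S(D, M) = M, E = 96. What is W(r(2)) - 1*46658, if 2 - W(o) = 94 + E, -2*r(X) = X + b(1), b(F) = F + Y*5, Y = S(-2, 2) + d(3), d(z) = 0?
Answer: -46846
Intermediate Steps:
Y = 2 (Y = 2 + 0 = 2)
b(F) = 10 + F (b(F) = F + 2*5 = F + 10 = 10 + F)
r(X) = -11/2 - X/2 (r(X) = -(X + (10 + 1))/2 = -(X + 11)/2 = -(11 + X)/2 = -11/2 - X/2)
W(o) = -188 (W(o) = 2 - (94 + 96) = 2 - 1*190 = 2 - 190 = -188)
W(r(2)) - 1*46658 = -188 - 1*46658 = -188 - 46658 = -46846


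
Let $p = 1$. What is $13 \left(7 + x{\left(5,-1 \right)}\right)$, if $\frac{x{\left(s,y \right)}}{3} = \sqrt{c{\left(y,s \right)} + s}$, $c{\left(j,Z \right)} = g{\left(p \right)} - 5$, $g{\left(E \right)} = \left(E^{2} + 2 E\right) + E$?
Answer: $169$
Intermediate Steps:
$g{\left(E \right)} = E^{2} + 3 E$
$c{\left(j,Z \right)} = -1$ ($c{\left(j,Z \right)} = 1 \left(3 + 1\right) - 5 = 1 \cdot 4 - 5 = 4 - 5 = -1$)
$x{\left(s,y \right)} = 3 \sqrt{-1 + s}$
$13 \left(7 + x{\left(5,-1 \right)}\right) = 13 \left(7 + 3 \sqrt{-1 + 5}\right) = 13 \left(7 + 3 \sqrt{4}\right) = 13 \left(7 + 3 \cdot 2\right) = 13 \left(7 + 6\right) = 13 \cdot 13 = 169$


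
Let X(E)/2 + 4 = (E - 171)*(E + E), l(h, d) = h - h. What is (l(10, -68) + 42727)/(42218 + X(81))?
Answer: 42727/13050 ≈ 3.2741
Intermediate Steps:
l(h, d) = 0
X(E) = -8 + 4*E*(-171 + E) (X(E) = -8 + 2*((E - 171)*(E + E)) = -8 + 2*((-171 + E)*(2*E)) = -8 + 2*(2*E*(-171 + E)) = -8 + 4*E*(-171 + E))
(l(10, -68) + 42727)/(42218 + X(81)) = (0 + 42727)/(42218 + (-8 - 684*81 + 4*81²)) = 42727/(42218 + (-8 - 55404 + 4*6561)) = 42727/(42218 + (-8 - 55404 + 26244)) = 42727/(42218 - 29168) = 42727/13050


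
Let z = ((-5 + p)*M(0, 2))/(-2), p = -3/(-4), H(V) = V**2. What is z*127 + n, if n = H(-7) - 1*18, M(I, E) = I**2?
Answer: 31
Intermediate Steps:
p = 3/4 (p = -3*(-1/4) = 3/4 ≈ 0.75000)
n = 31 (n = (-7)**2 - 1*18 = 49 - 18 = 31)
z = 0 (z = ((-5 + 3/4)*0**2)/(-2) = -17/4*0*(-1/2) = 0*(-1/2) = 0)
z*127 + n = 0*127 + 31 = 0 + 31 = 31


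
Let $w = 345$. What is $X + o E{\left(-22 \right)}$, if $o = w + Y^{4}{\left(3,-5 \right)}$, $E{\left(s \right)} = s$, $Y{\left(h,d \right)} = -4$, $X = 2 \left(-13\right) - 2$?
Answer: $-13250$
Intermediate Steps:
$X = -28$ ($X = -26 - 2 = -28$)
$o = 601$ ($o = 345 + \left(-4\right)^{4} = 345 + 256 = 601$)
$X + o E{\left(-22 \right)} = -28 + 601 \left(-22\right) = -28 - 13222 = -13250$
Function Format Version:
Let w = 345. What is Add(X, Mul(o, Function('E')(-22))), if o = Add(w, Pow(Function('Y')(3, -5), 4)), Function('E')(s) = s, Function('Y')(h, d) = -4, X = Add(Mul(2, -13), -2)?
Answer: -13250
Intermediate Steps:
X = -28 (X = Add(-26, -2) = -28)
o = 601 (o = Add(345, Pow(-4, 4)) = Add(345, 256) = 601)
Add(X, Mul(o, Function('E')(-22))) = Add(-28, Mul(601, -22)) = Add(-28, -13222) = -13250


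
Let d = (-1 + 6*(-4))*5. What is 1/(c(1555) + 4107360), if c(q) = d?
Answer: 1/4107235 ≈ 2.4347e-7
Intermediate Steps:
d = -125 (d = (-1 - 24)*5 = -25*5 = -125)
c(q) = -125
1/(c(1555) + 4107360) = 1/(-125 + 4107360) = 1/4107235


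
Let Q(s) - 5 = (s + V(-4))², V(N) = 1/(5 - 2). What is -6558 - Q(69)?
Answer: -102331/9 ≈ -11370.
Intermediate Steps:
V(N) = ⅓ (V(N) = 1/3 = ⅓)
Q(s) = 5 + (⅓ + s)² (Q(s) = 5 + (s + ⅓)² = 5 + (⅓ + s)²)
-6558 - Q(69) = -6558 - (5 + (1 + 3*69)²/9) = -6558 - (5 + (1 + 207)²/9) = -6558 - (5 + (⅑)*208²) = -6558 - (5 + (⅑)*43264) = -6558 - (5 + 43264/9) = -6558 - 1*43309/9 = -6558 - 43309/9 = -102331/9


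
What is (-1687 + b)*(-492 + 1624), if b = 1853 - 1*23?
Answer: 161876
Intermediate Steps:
b = 1830 (b = 1853 - 23 = 1830)
(-1687 + b)*(-492 + 1624) = (-1687 + 1830)*(-492 + 1624) = 143*1132 = 161876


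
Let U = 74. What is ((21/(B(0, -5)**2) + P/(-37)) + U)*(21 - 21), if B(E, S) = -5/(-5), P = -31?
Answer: 0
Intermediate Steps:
B(E, S) = 1 (B(E, S) = -5*(-1/5) = 1)
((21/(B(0, -5)**2) + P/(-37)) + U)*(21 - 21) = ((21/(1**2) - 31/(-37)) + 74)*(21 - 21) = ((21/1 - 31*(-1/37)) + 74)*0 = ((21*1 + 31/37) + 74)*0 = ((21 + 31/37) + 74)*0 = (808/37 + 74)*0 = (3546/37)*0 = 0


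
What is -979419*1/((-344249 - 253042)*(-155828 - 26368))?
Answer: -46639/5182096716 ≈ -9.0000e-6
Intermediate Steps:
-979419*1/((-344249 - 253042)*(-155828 - 26368)) = -979419/((-597291*(-182196))) = -979419/108824031036 = -979419*1/108824031036 = -46639/5182096716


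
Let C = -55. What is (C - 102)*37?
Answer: -5809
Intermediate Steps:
(C - 102)*37 = (-55 - 102)*37 = -157*37 = -5809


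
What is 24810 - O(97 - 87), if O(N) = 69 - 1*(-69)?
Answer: 24672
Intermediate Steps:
O(N) = 138 (O(N) = 69 + 69 = 138)
24810 - O(97 - 87) = 24810 - 1*138 = 24810 - 138 = 24672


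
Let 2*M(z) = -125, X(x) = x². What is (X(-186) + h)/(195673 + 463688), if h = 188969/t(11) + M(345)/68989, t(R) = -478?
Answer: 187971092336/3623929596977 ≈ 0.051869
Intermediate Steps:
M(z) = -125/2 (M(z) = (½)*(-125) = -125/2)
h = -6518406108/16488371 (h = 188969/(-478) - 125/2/68989 = 188969*(-1/478) - 125/2*1/68989 = -188969/478 - 125/137978 = -6518406108/16488371 ≈ -395.33)
(X(-186) + h)/(195673 + 463688) = ((-186)² - 6518406108/16488371)/(195673 + 463688) = (34596 - 6518406108/16488371)/659361 = (563913277008/16488371)*(1/659361) = 187971092336/3623929596977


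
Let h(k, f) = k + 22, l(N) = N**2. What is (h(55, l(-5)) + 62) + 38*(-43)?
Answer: -1495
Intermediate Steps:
h(k, f) = 22 + k
(h(55, l(-5)) + 62) + 38*(-43) = ((22 + 55) + 62) + 38*(-43) = (77 + 62) - 1634 = 139 - 1634 = -1495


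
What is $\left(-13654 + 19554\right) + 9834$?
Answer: $15734$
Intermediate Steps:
$\left(-13654 + 19554\right) + 9834 = 5900 + 9834 = 15734$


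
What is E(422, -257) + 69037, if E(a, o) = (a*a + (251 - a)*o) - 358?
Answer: 290710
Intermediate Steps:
E(a, o) = -358 + a² + o*(251 - a) (E(a, o) = (a² + o*(251 - a)) - 358 = -358 + a² + o*(251 - a))
E(422, -257) + 69037 = (-358 + 422² + 251*(-257) - 1*422*(-257)) + 69037 = (-358 + 178084 - 64507 + 108454) + 69037 = 221673 + 69037 = 290710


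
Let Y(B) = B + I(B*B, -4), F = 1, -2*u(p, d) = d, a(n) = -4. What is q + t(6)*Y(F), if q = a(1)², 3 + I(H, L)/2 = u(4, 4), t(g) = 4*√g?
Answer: 16 - 36*√6 ≈ -72.182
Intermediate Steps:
u(p, d) = -d/2
I(H, L) = -10 (I(H, L) = -6 + 2*(-½*4) = -6 + 2*(-2) = -6 - 4 = -10)
q = 16 (q = (-4)² = 16)
Y(B) = -10 + B (Y(B) = B - 10 = -10 + B)
q + t(6)*Y(F) = 16 + (4*√6)*(-10 + 1) = 16 + (4*√6)*(-9) = 16 - 36*√6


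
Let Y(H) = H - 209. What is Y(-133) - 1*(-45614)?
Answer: 45272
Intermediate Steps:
Y(H) = -209 + H
Y(-133) - 1*(-45614) = (-209 - 133) - 1*(-45614) = -342 + 45614 = 45272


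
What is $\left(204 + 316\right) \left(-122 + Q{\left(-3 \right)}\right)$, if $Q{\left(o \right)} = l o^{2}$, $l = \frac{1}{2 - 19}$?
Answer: $- \frac{1083160}{17} \approx -63715.0$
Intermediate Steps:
$l = - \frac{1}{17}$ ($l = \frac{1}{-17} = - \frac{1}{17} \approx -0.058824$)
$Q{\left(o \right)} = - \frac{o^{2}}{17}$
$\left(204 + 316\right) \left(-122 + Q{\left(-3 \right)}\right) = \left(204 + 316\right) \left(-122 - \frac{\left(-3\right)^{2}}{17}\right) = 520 \left(-122 - \frac{9}{17}\right) = 520 \left(- \frac{2083}{17}\right) = - \frac{1083160}{17}$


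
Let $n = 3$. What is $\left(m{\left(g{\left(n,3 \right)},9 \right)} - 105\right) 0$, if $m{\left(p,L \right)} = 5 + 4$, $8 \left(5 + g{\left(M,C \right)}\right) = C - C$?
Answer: $0$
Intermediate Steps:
$g{\left(M,C \right)} = -5$ ($g{\left(M,C \right)} = -5 + \frac{C - C}{8} = -5 + \frac{1}{8} \cdot 0 = -5 + 0 = -5$)
$m{\left(p,L \right)} = 9$
$\left(m{\left(g{\left(n,3 \right)},9 \right)} - 105\right) 0 = \left(9 - 105\right) 0 = \left(-96\right) 0 = 0$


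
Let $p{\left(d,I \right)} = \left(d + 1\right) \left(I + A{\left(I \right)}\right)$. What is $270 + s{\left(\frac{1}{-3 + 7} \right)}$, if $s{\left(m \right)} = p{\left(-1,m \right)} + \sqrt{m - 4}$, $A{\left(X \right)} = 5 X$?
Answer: $270 + \frac{i \sqrt{15}}{2} \approx 270.0 + 1.9365 i$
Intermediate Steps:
$p{\left(d,I \right)} = 6 I \left(1 + d\right)$ ($p{\left(d,I \right)} = \left(d + 1\right) \left(I + 5 I\right) = \left(1 + d\right) 6 I = 6 I \left(1 + d\right)$)
$s{\left(m \right)} = \sqrt{-4 + m}$ ($s{\left(m \right)} = 6 m \left(1 - 1\right) + \sqrt{m - 4} = 6 m 0 + \sqrt{-4 + m} = 0 + \sqrt{-4 + m} = \sqrt{-4 + m}$)
$270 + s{\left(\frac{1}{-3 + 7} \right)} = 270 + \sqrt{-4 + \frac{1}{-3 + 7}} = 270 + \sqrt{-4 + \frac{1}{4}} = 270 + \sqrt{- \frac{15}{4}} = 270 + \frac{i \sqrt{15}}{2}$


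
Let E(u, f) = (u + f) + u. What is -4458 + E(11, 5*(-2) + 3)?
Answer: -4443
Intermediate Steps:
E(u, f) = f + 2*u (E(u, f) = (f + u) + u = f + 2*u)
-4458 + E(11, 5*(-2) + 3) = -4458 + ((5*(-2) + 3) + 2*11) = -4458 + ((-10 + 3) + 22) = -4458 + (-7 + 22) = -4458 + 15 = -4443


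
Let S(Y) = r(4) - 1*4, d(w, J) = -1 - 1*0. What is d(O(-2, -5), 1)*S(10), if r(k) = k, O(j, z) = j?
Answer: 0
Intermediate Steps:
d(w, J) = -1 (d(w, J) = -1 + 0 = -1)
S(Y) = 0 (S(Y) = 4 - 1*4 = 4 - 4 = 0)
d(O(-2, -5), 1)*S(10) = -1*0 = 0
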